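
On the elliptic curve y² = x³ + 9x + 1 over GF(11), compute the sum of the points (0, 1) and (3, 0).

(0, 1) + (3, 0). λ = (0 - 1)/(3 - 0) ≡ 10/3 mod 11. 3⁻¹ ≡ 4 (mod 11), so λ ≡ 7.
  x = λ² - 0 - 3 = 49 - 3 ≡ 2; y = λ·(0 - 2) - 1 ≡ 7. → (2, 7)

(2, 7)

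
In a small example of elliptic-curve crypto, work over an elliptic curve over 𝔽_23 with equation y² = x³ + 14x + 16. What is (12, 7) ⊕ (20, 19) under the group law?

(22, 1)

(12, 7) + (20, 19). λ = (19 - 7)/(20 - 12) ≡ 12/8 mod 23. 8⁻¹ ≡ 3 (mod 23), so λ ≡ 13.
  x = λ² - 12 - 20 = 169 - 32 ≡ 22; y = λ·(12 - 22) - 7 ≡ 1. → (22, 1)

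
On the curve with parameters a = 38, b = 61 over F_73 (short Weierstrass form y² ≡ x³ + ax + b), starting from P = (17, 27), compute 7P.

Double-and-add on 7 = (111)₂. Start with P = (17, 27) for the leading 1-bit.
double: tangent at (17, 27): λ = (3·17² + 38)/(2·27) ≡ 29/54. 54⁻¹ ≡ 23 (mod 73), so λ ≡ 29·23 ≡ 10.
  x = λ² - 17 - 17 = 100 - 34 ≡ 66; y = λ·(17 - 66) - 27 ≡ 67. → (66, 67)
add P: (66, 67) + (17, 27). λ = (27 - 67)/(17 - 66) ≡ 33/24 mod 73. 24⁻¹ ≡ 70 (mod 73) since 24·70 = 1680 ≡ 1, so λ ≡ 47.
  x = λ² - 66 - 17 = 2209 - 83 ≡ 9; y = λ·(66 - 9) - 67 ≡ 57. → (9, 57)
double: tangent at (9, 57): λ = (3·9² + 38)/(2·57) ≡ 62/41. 41⁻¹ ≡ 57 (mod 73), so λ ≡ 62·57 ≡ 30.
  x = λ² - 9 - 9 = 900 - 18 ≡ 6; y = λ·(9 - 6) - 57 ≡ 33. → (6, 33)
add P: (6, 33) + (17, 27). λ = (27 - 33)/(17 - 6) ≡ 67/11 mod 73. 11⁻¹ ≡ 20 (mod 73) since 11·20 = 220 ≡ 1, so λ ≡ 26.
  x = λ² - 6 - 17 = 676 - 23 ≡ 69; y = λ·(6 - 69) - 33 ≡ 8. → (69, 8)

(69, 8)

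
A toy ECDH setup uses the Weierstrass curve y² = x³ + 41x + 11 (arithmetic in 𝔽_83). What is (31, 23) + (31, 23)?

(46, 52)

tangent at (31, 23): λ = (3·31² + 41)/(2·23) ≡ 19/46. 46⁻¹ ≡ 74 (mod 83) since 46·74 = 3404 ≡ 1, so λ ≡ 19·74 ≡ 78.
  x = λ² - 31 - 31 = 6084 - 62 ≡ 46; y = λ·(31 - 46) - 23 ≡ 52. → (46, 52)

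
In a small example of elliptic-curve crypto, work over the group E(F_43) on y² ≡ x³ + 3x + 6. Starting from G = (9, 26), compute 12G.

Repeated addition: build up to 12G.
2G: tangent at (9, 26): λ = (3·9² + 3)/(2·26) ≡ 31/9. 9⁻¹ ≡ 24 (mod 43), so λ ≡ 31·24 ≡ 13.
  x = λ² - 9 - 9 = 169 - 18 ≡ 22; y = λ·(9 - 22) - 26 ≡ 20. → (22, 20)
3G: (22, 20) + (9, 26). λ = (26 - 20)/(9 - 22) ≡ 6/30 mod 43. 30⁻¹ ≡ 33 (mod 43), so λ ≡ 26.
  x = λ² - 22 - 9 = 676 - 31 ≡ 0; y = λ·(22 - 0) - 20 ≡ 36. → (0, 36)
4G: (0, 36) + (9, 26). λ = (26 - 36)/(9 - 0) ≡ 33/9 mod 43. 9⁻¹ ≡ 24 (mod 43), so λ ≡ 18.
  x = λ² - 0 - 9 = 324 - 9 ≡ 14; y = λ·(0 - 14) - 36 ≡ 13. → (14, 13)
5G: (14, 13) + (9, 26). λ = (26 - 13)/(9 - 14) ≡ 13/38 mod 43. 38⁻¹ ≡ 17 (mod 43), so λ ≡ 6.
  x = λ² - 14 - 9 = 36 - 23 ≡ 13; y = λ·(14 - 13) - 13 ≡ 36. → (13, 36)
6G: (13, 36) + (9, 26). λ = (26 - 36)/(9 - 13) ≡ 33/39 mod 43. 39⁻¹ ≡ 32 (mod 43) since 39·32 = 1248 ≡ 1, so λ ≡ 24.
  x = λ² - 13 - 9 = 576 - 22 ≡ 38; y = λ·(13 - 38) - 36 ≡ 9. → (38, 9)
7G: (38, 9) + (9, 26). λ = (26 - 9)/(9 - 38) ≡ 17/14 mod 43. 14⁻¹ ≡ 40 (mod 43), so λ ≡ 35.
  x = λ² - 38 - 9 = 1225 - 47 ≡ 17; y = λ·(38 - 17) - 9 ≡ 38. → (17, 38)
8G: (17, 38) + (9, 26). λ = (26 - 38)/(9 - 17) ≡ 31/35 mod 43. 35⁻¹ ≡ 16 (mod 43) since 35·16 = 560 ≡ 1, so λ ≡ 23.
  x = λ² - 17 - 9 = 529 - 26 ≡ 30; y = λ·(17 - 30) - 38 ≡ 7. → (30, 7)
9G: (30, 7) + (9, 26). λ = (26 - 7)/(9 - 30) ≡ 19/22 mod 43. 22⁻¹ ≡ 2 (mod 43), so λ ≡ 38.
  x = λ² - 30 - 9 = 1444 - 39 ≡ 29; y = λ·(30 - 29) - 7 ≡ 31. → (29, 31)
10G: (29, 31) + (9, 26). λ = (26 - 31)/(9 - 29) ≡ 38/23 mod 43. 23⁻¹ ≡ 15 (mod 43), so λ ≡ 11.
  x = λ² - 29 - 9 = 121 - 38 ≡ 40; y = λ·(29 - 40) - 31 ≡ 20. → (40, 20)
11G: (40, 20) + (9, 26). λ = (26 - 20)/(9 - 40) ≡ 6/12 mod 43. 12⁻¹ ≡ 18 (mod 43) since 12·18 = 216 ≡ 1, so λ ≡ 22.
  x = λ² - 40 - 9 = 484 - 49 ≡ 5; y = λ·(40 - 5) - 20 ≡ 19. → (5, 19)
12G: (5, 19) + (9, 26). λ = (26 - 19)/(9 - 5) ≡ 7/4 mod 43. 4⁻¹ ≡ 11 (mod 43), so λ ≡ 34.
  x = λ² - 5 - 9 = 1156 - 14 ≡ 24; y = λ·(5 - 24) - 19 ≡ 23. → (24, 23)

(24, 23)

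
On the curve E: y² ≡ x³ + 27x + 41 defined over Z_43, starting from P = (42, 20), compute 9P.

Repeated addition: build up to 9P.
2P: tangent at (42, 20): λ = (3·42² + 27)/(2·20) ≡ 30/40. 40⁻¹ ≡ 14 (mod 43) since 40·14 = 560 ≡ 1, so λ ≡ 30·14 ≡ 33.
  x = λ² - 42 - 42 = 1089 - 84 ≡ 16; y = λ·(42 - 16) - 20 ≡ 21. → (16, 21)
3P: (16, 21) + (42, 20). λ = (20 - 21)/(42 - 16) ≡ 42/26 mod 43. 26⁻¹ ≡ 5 (mod 43) since 26·5 = 130 ≡ 1, so λ ≡ 38.
  x = λ² - 16 - 42 = 1444 - 58 ≡ 10; y = λ·(16 - 10) - 21 ≡ 35. → (10, 35)
4P: (10, 35) + (42, 20). λ = (20 - 35)/(42 - 10) ≡ 28/32 mod 43. 32⁻¹ ≡ 39 (mod 43) since 32·39 = 1248 ≡ 1, so λ ≡ 17.
  x = λ² - 10 - 42 = 289 - 52 ≡ 22; y = λ·(10 - 22) - 35 ≡ 19. → (22, 19)
5P: (22, 19) + (42, 20). λ = (20 - 19)/(42 - 22) ≡ 1/20 mod 43. 20⁻¹ ≡ 28 (mod 43), so λ ≡ 28.
  x = λ² - 22 - 42 = 784 - 64 ≡ 32; y = λ·(22 - 32) - 19 ≡ 2. → (32, 2)
6P: (32, 2) + (42, 20). λ = (20 - 2)/(42 - 32) ≡ 18/10 mod 43. 10⁻¹ ≡ 13 (mod 43) since 10·13 = 130 ≡ 1, so λ ≡ 19.
  x = λ² - 32 - 42 = 361 - 74 ≡ 29; y = λ·(32 - 29) - 2 ≡ 12. → (29, 12)
7P: (29, 12) + (42, 20). λ = (20 - 12)/(42 - 29) ≡ 8/13 mod 43. 13⁻¹ ≡ 10 (mod 43) since 13·10 = 130 ≡ 1, so λ ≡ 37.
  x = λ² - 29 - 42 = 1369 - 71 ≡ 8; y = λ·(29 - 8) - 12 ≡ 34. → (8, 34)
8P: (8, 34) + (42, 20). λ = (20 - 34)/(42 - 8) ≡ 29/34 mod 43. 34⁻¹ ≡ 19 (mod 43), so λ ≡ 35.
  x = λ² - 8 - 42 = 1225 - 50 ≡ 14; y = λ·(8 - 14) - 34 ≡ 14. → (14, 14)
9P: (14, 14) + (42, 20). λ = (20 - 14)/(42 - 14) ≡ 6/28 mod 43. 28⁻¹ ≡ 20 (mod 43) since 28·20 = 560 ≡ 1, so λ ≡ 34.
  x = λ² - 14 - 42 = 1156 - 56 ≡ 25; y = λ·(14 - 25) - 14 ≡ 42. → (25, 42)

(25, 42)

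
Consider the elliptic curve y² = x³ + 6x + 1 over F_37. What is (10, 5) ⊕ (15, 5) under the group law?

(12, 32)

(10, 5) + (15, 5). λ = (5 - 5)/(15 - 10) ≡ 0/5 mod 37. 5⁻¹ ≡ 15 (mod 37), so λ ≡ 0.
  x = λ² - 10 - 15 = 0 - 25 ≡ 12; y = λ·(10 - 12) - 5 ≡ 32. → (12, 32)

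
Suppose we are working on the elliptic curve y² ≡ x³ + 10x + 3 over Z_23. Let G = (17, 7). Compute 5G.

Repeated addition: build up to 5G.
2G: tangent at (17, 7): λ = (3·17² + 10)/(2·7) ≡ 3/14. 14⁻¹ ≡ 5 (mod 23), so λ ≡ 3·5 ≡ 15.
  x = λ² - 17 - 17 = 225 - 34 ≡ 7; y = λ·(17 - 7) - 7 ≡ 5. → (7, 5)
3G: (7, 5) + (17, 7). λ = (7 - 5)/(17 - 7) ≡ 2/10 mod 23. 10⁻¹ ≡ 7 (mod 23), so λ ≡ 14.
  x = λ² - 7 - 17 = 196 - 24 ≡ 11; y = λ·(7 - 11) - 5 ≡ 8. → (11, 8)
4G: (11, 8) + (17, 7). λ = (7 - 8)/(17 - 11) ≡ 22/6 mod 23. 6⁻¹ ≡ 4 (mod 23), so λ ≡ 19.
  x = λ² - 11 - 17 = 361 - 28 ≡ 11; y = λ·(11 - 11) - 8 ≡ 15. → (11, 15)
5G: (11, 15) + (17, 7). λ = (7 - 15)/(17 - 11) ≡ 15/6 mod 23. 6⁻¹ ≡ 4 (mod 23) since 6·4 = 24 ≡ 1, so λ ≡ 14.
  x = λ² - 11 - 17 = 196 - 28 ≡ 7; y = λ·(11 - 7) - 15 ≡ 18. → (7, 18)

(7, 18)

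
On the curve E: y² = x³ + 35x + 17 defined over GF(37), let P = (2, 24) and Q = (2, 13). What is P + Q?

O

The two points share x = 2 and their y-coordinates satisfy 24 + 13 ≡ 0 (mod 37), so they are inverses. Their sum is O.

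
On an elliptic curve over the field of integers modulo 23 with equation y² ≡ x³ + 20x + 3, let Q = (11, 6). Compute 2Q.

(4, 20)

tangent at (11, 6): λ = (3·11² + 20)/(2·6) ≡ 15/12. 12⁻¹ ≡ 2 (mod 23) since 12·2 = 24 ≡ 1, so λ ≡ 15·2 ≡ 7.
  x = λ² - 11 - 11 = 49 - 22 ≡ 4; y = λ·(11 - 4) - 6 ≡ 20. → (4, 20)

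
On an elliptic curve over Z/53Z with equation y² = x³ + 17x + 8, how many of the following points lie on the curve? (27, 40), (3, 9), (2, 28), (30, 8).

(27, 40): 40² ≡ 10, rhs ≡ 10 → on.
(3, 9): 9² ≡ 28, rhs ≡ 33 → off.
(2, 28): 28² ≡ 42, rhs ≡ 50 → off.
(30, 8): 8² ≡ 11, rhs ≡ 11 → on.

2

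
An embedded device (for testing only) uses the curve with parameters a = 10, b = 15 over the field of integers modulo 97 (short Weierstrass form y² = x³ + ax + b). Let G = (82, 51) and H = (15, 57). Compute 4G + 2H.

(54, 43)

First 4G:
Repeated addition: build up to 4G.
2G: tangent at (82, 51): λ = (3·82² + 10)/(2·51) ≡ 6/5. 5⁻¹ ≡ 39 (mod 97) since 5·39 = 195 ≡ 1, so λ ≡ 6·39 ≡ 40.
  x = λ² - 82 - 82 = 1600 - 164 ≡ 78; y = λ·(82 - 78) - 51 ≡ 12. → (78, 12)
3G: (78, 12) + (82, 51). λ = (51 - 12)/(82 - 78) ≡ 39/4 mod 97. 4⁻¹ ≡ 73 (mod 97) since 4·73 = 292 ≡ 1, so λ ≡ 34.
  x = λ² - 78 - 82 = 1156 - 160 ≡ 26; y = λ·(78 - 26) - 12 ≡ 10. → (26, 10)
4G: (26, 10) + (82, 51). λ = (51 - 10)/(82 - 26) ≡ 41/56 mod 97. 56⁻¹ ≡ 26 (mod 97) since 56·26 = 1456 ≡ 1, so λ ≡ 96.
  x = λ² - 26 - 82 = 9216 - 108 ≡ 87; y = λ·(26 - 87) - 10 ≡ 51. → (87, 51)
4G = (87, 51).
Next 2H:
Repeated addition: build up to 2H.
2H: tangent at (15, 57): λ = (3·15² + 10)/(2·57) ≡ 6/17. 17⁻¹ ≡ 40 (mod 97) since 17·40 = 680 ≡ 1, so λ ≡ 6·40 ≡ 46.
  x = λ² - 15 - 15 = 2116 - 30 ≡ 49; y = λ·(15 - 49) - 57 ≡ 28. → (49, 28)
2H = (49, 28).
Finally 4G + 2H:
(87, 51) + (49, 28). λ = (28 - 51)/(49 - 87) ≡ 74/59 mod 97. 59⁻¹ ≡ 74 (mod 97) since 59·74 = 4366 ≡ 1, so λ ≡ 44.
  x = λ² - 87 - 49 = 1936 - 136 ≡ 54; y = λ·(87 - 54) - 51 ≡ 43. → (54, 43)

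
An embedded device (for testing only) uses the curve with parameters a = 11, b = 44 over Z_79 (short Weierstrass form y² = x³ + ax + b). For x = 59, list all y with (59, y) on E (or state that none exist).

35, 44

x³ + 11x + 44 = 206072 ≡ 40 (mod 79).
Square roots of 40 mod 79: 35 and 44 (since 35² = 1225 ≡ 40).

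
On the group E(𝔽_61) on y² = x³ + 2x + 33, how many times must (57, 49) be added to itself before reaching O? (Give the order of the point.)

7

2P: tangent at (57, 49): λ = (3·57² + 2)/(2·49) ≡ 50/37. 37⁻¹ ≡ 33 (mod 61) since 37·33 = 1221 ≡ 1, so λ ≡ 50·33 ≡ 3.
  x = λ² - 57 - 57 = 9 - 114 ≡ 17; y = λ·(57 - 17) - 49 ≡ 10. → (17, 10)
3P: (17, 10) + (57, 49). λ = (49 - 10)/(57 - 17) ≡ 39/40 mod 61. 40⁻¹ ≡ 29 (mod 61), so λ ≡ 33.
  x = λ² - 17 - 57 = 1089 - 74 ≡ 39; y = λ·(17 - 39) - 10 ≡ 57. → (39, 57)
4P: (39, 57) + (57, 49). λ = (49 - 57)/(57 - 39) ≡ 53/18 mod 61. 18⁻¹ ≡ 17 (mod 61) since 18·17 = 306 ≡ 1, so λ ≡ 47.
  x = λ² - 39 - 57 = 2209 - 96 ≡ 39; y = λ·(39 - 39) - 57 ≡ 4. → (39, 4)
5P: (39, 4) + (57, 49). λ = (49 - 4)/(57 - 39) ≡ 45/18 mod 61. 18⁻¹ ≡ 17 (mod 61), so λ ≡ 33.
  x = λ² - 39 - 57 = 1089 - 96 ≡ 17; y = λ·(39 - 17) - 4 ≡ 51. → (17, 51)
6P: (17, 51) + (57, 49). λ = (49 - 51)/(57 - 17) ≡ 59/40 mod 61. 40⁻¹ ≡ 29 (mod 61), so λ ≡ 3.
  x = λ² - 17 - 57 = 9 - 74 ≡ 57; y = λ·(17 - 57) - 51 ≡ 12. → (57, 12)
7P: (57, 12) + (57, 49): same x and y₁ ≡ -y₂, so the sum is O.
7P = O, so the order is 7.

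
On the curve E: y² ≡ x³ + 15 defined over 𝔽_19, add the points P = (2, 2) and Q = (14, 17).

(2, 2) + (14, 17). λ = (17 - 2)/(14 - 2) ≡ 15/12 mod 19. 12⁻¹ ≡ 8 (mod 19), so λ ≡ 6.
  x = λ² - 2 - 14 = 36 - 16 ≡ 1; y = λ·(2 - 1) - 2 ≡ 4. → (1, 4)

(1, 4)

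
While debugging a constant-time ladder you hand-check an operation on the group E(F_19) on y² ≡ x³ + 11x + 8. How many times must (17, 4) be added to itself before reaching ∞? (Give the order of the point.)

2P: tangent at (17, 4): λ = (3·17² + 11)/(2·4) ≡ 4/8. 8⁻¹ ≡ 12 (mod 19), so λ ≡ 4·12 ≡ 10.
  x = λ² - 17 - 17 = 100 - 34 ≡ 9; y = λ·(17 - 9) - 4 ≡ 0. → (9, 0)
3P: (9, 0) + (17, 4). λ = (4 - 0)/(17 - 9) ≡ 4/8 mod 19. 8⁻¹ ≡ 12 (mod 19) since 8·12 = 96 ≡ 1, so λ ≡ 10.
  x = λ² - 9 - 17 = 100 - 26 ≡ 17; y = λ·(9 - 17) - 0 ≡ 15. → (17, 15)
4P: (17, 15) + (17, 4): same x and y₁ ≡ -y₂, so the sum is ∞.
4P = ∞, so the order is 4.

4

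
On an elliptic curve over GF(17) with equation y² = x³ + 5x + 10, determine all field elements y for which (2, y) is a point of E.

none

x³ + 5x + 10 = 28 ≡ 11 (mod 17).
11 is a non-residue mod 17; no y exists.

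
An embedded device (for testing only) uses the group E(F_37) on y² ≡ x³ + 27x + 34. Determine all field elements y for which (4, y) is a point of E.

13, 24

x³ + 27x + 34 = 206 ≡ 21 (mod 37).
Square roots of 21 mod 37: 13 and 24 (since 13² = 169 ≡ 21).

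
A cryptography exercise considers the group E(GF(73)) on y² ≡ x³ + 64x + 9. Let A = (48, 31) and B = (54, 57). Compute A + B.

(6, 5)

(48, 31) + (54, 57). λ = (57 - 31)/(54 - 48) ≡ 26/6 mod 73. 6⁻¹ ≡ 61 (mod 73) since 6·61 = 366 ≡ 1, so λ ≡ 53.
  x = λ² - 48 - 54 = 2809 - 102 ≡ 6; y = λ·(48 - 6) - 31 ≡ 5. → (6, 5)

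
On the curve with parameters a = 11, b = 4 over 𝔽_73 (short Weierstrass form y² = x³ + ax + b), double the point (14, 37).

tangent at (14, 37): λ = (3·14² + 11)/(2·37) ≡ 15/1. 1⁻¹ ≡ 1 (mod 73), so λ ≡ 15·1 ≡ 15.
  x = λ² - 14 - 14 = 225 - 28 ≡ 51; y = λ·(14 - 51) - 37 ≡ 65. → (51, 65)

(51, 65)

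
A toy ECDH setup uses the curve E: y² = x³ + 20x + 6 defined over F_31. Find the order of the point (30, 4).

4

2P: tangent at (30, 4): λ = (3·30² + 20)/(2·4) ≡ 23/8. 8⁻¹ ≡ 4 (mod 31), so λ ≡ 23·4 ≡ 30.
  x = λ² - 30 - 30 = 900 - 60 ≡ 3; y = λ·(30 - 3) - 4 ≡ 0. → (3, 0)
3P: (3, 0) + (30, 4). λ = (4 - 0)/(30 - 3) ≡ 4/27 mod 31. 27⁻¹ ≡ 23 (mod 31), so λ ≡ 30.
  x = λ² - 3 - 30 = 900 - 33 ≡ 30; y = λ·(3 - 30) - 0 ≡ 27. → (30, 27)
4P: (30, 27) + (30, 4): same x and y₁ ≡ -y₂, so the sum is the point at infinity.
4P = the point at infinity, so the order is 4.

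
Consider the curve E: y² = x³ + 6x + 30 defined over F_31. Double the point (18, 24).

(27, 29)

tangent at (18, 24): λ = (3·18² + 6)/(2·24) ≡ 17/17. 17⁻¹ ≡ 11 (mod 31) since 17·11 = 187 ≡ 1, so λ ≡ 17·11 ≡ 1.
  x = λ² - 18 - 18 = 1 - 36 ≡ 27; y = λ·(18 - 27) - 24 ≡ 29. → (27, 29)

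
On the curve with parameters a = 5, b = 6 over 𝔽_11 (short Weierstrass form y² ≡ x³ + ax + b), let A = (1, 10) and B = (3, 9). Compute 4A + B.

O

First 4A:
Repeated addition: build up to 4A.
2A: tangent at (1, 10): λ = (3·1² + 5)/(2·10) ≡ 8/9. 9⁻¹ ≡ 5 (mod 11) since 9·5 = 45 ≡ 1, so λ ≡ 8·5 ≡ 7.
  x = λ² - 1 - 1 = 49 - 2 ≡ 3; y = λ·(1 - 3) - 10 ≡ 9. → (3, 9)
3A: (3, 9) + (1, 10). λ = (10 - 9)/(1 - 3) ≡ 1/9 mod 11. 9⁻¹ ≡ 5 (mod 11), so λ ≡ 5.
  x = λ² - 3 - 1 = 25 - 4 ≡ 10; y = λ·(3 - 10) - 9 ≡ 0. → (10, 0)
4A: (10, 0) + (1, 10). λ = (10 - 0)/(1 - 10) ≡ 10/2 mod 11. 2⁻¹ ≡ 6 (mod 11), so λ ≡ 5.
  x = λ² - 10 - 1 = 25 - 11 ≡ 3; y = λ·(10 - 3) - 0 ≡ 2. → (3, 2)
4A = (3, 2).
Finally 4A + B:
(3, 2) + (3, 9): same x and y₁ ≡ -y₂, so the sum is the point at infinity.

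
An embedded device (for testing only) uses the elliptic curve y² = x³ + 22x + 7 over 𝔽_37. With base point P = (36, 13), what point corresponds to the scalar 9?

(24, 22)

Double-and-add on 9 = (1001)₂. Start with P = (36, 13) for the leading 1-bit.
double: tangent at (36, 13): λ = (3·36² + 22)/(2·13) ≡ 25/26. 26⁻¹ ≡ 10 (mod 37), so λ ≡ 25·10 ≡ 28.
  x = λ² - 36 - 36 = 784 - 72 ≡ 9; y = λ·(36 - 9) - 13 ≡ 3. → (9, 3)
double: tangent at (9, 3): λ = (3·9² + 22)/(2·3) ≡ 6/6. 6⁻¹ ≡ 31 (mod 37), so λ ≡ 6·31 ≡ 1.
  x = λ² - 9 - 9 = 1 - 18 ≡ 20; y = λ·(9 - 20) - 3 ≡ 23. → (20, 23)
double: tangent at (20, 23): λ = (3·20² + 22)/(2·23) ≡ 1/9. 9⁻¹ ≡ 33 (mod 37), so λ ≡ 1·33 ≡ 33.
  x = λ² - 20 - 20 = 1089 - 40 ≡ 13; y = λ·(20 - 13) - 23 ≡ 23. → (13, 23)
add P: (13, 23) + (36, 13). λ = (13 - 23)/(36 - 13) ≡ 27/23 mod 37. 23⁻¹ ≡ 29 (mod 37), so λ ≡ 6.
  x = λ² - 13 - 36 = 36 - 49 ≡ 24; y = λ·(13 - 24) - 23 ≡ 22. → (24, 22)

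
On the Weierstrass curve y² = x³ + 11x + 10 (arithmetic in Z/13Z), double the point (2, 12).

(8, 5)

tangent at (2, 12): λ = (3·2² + 11)/(2·12) ≡ 10/11. 11⁻¹ ≡ 6 (mod 13), so λ ≡ 10·6 ≡ 8.
  x = λ² - 2 - 2 = 64 - 4 ≡ 8; y = λ·(2 - 8) - 12 ≡ 5. → (8, 5)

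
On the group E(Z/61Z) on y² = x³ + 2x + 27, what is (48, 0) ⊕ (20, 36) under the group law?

(32, 23)

(48, 0) + (20, 36). λ = (36 - 0)/(20 - 48) ≡ 36/33 mod 61. 33⁻¹ ≡ 37 (mod 61), so λ ≡ 51.
  x = λ² - 48 - 20 = 2601 - 68 ≡ 32; y = λ·(48 - 32) - 0 ≡ 23. → (32, 23)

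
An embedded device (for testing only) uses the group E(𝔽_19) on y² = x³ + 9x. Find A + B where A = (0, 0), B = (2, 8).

(0, 0) + (2, 8). λ = (8 - 0)/(2 - 0) ≡ 8/2 mod 19. 2⁻¹ ≡ 10 (mod 19) since 2·10 = 20 ≡ 1, so λ ≡ 4.
  x = λ² - 0 - 2 = 16 - 2 ≡ 14; y = λ·(0 - 14) - 0 ≡ 1. → (14, 1)

(14, 1)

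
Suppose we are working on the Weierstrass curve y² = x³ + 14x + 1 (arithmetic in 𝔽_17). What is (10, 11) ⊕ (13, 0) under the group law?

(10, 11) + (13, 0). λ = (0 - 11)/(13 - 10) ≡ 6/3 mod 17. 3⁻¹ ≡ 6 (mod 17), so λ ≡ 2.
  x = λ² - 10 - 13 = 4 - 23 ≡ 15; y = λ·(10 - 15) - 11 ≡ 13. → (15, 13)

(15, 13)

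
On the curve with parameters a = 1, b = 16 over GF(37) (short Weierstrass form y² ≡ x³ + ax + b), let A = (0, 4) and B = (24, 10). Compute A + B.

(0, 4) + (24, 10). λ = (10 - 4)/(24 - 0) ≡ 6/24 mod 37. 24⁻¹ ≡ 17 (mod 37) since 24·17 = 408 ≡ 1, so λ ≡ 28.
  x = λ² - 0 - 24 = 784 - 24 ≡ 20; y = λ·(0 - 20) - 4 ≡ 28. → (20, 28)

(20, 28)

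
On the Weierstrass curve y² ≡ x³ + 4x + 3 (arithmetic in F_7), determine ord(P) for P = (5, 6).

3

2P: tangent at (5, 6): λ = (3·5² + 4)/(2·6) ≡ 2/5. 5⁻¹ ≡ 3 (mod 7), so λ ≡ 2·3 ≡ 6.
  x = λ² - 5 - 5 = 36 - 10 ≡ 5; y = λ·(5 - 5) - 6 ≡ 1. → (5, 1)
3P: (5, 1) + (5, 6): same x and y₁ ≡ -y₂, so the sum is O.
3P = O, so the order is 3.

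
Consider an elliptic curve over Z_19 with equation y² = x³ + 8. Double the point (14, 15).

(2, 15)

tangent at (14, 15): λ = (3·14² + 0)/(2·15) ≡ 18/11. 11⁻¹ ≡ 7 (mod 19) since 11·7 = 77 ≡ 1, so λ ≡ 18·7 ≡ 12.
  x = λ² - 14 - 14 = 144 - 28 ≡ 2; y = λ·(14 - 2) - 15 ≡ 15. → (2, 15)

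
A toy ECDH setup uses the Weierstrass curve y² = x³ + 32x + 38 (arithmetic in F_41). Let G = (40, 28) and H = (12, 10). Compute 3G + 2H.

(28, 34)

First 3G:
Repeated addition: build up to 3G.
2G: tangent at (40, 28): λ = (3·40² + 32)/(2·28) ≡ 35/15. 15⁻¹ ≡ 11 (mod 41), so λ ≡ 35·11 ≡ 16.
  x = λ² - 40 - 40 = 256 - 80 ≡ 12; y = λ·(40 - 12) - 28 ≡ 10. → (12, 10)
3G: (12, 10) + (40, 28). λ = (28 - 10)/(40 - 12) ≡ 18/28 mod 41. 28⁻¹ ≡ 22 (mod 41), so λ ≡ 27.
  x = λ² - 12 - 40 = 729 - 52 ≡ 21; y = λ·(12 - 21) - 10 ≡ 34. → (21, 34)
3G = (21, 34).
Next 2H:
Repeated addition: build up to 2H.
2H: tangent at (12, 10): λ = (3·12² + 32)/(2·10) ≡ 13/20. 20⁻¹ ≡ 39 (mod 41) since 20·39 = 780 ≡ 1, so λ ≡ 13·39 ≡ 15.
  x = λ² - 12 - 12 = 225 - 24 ≡ 37; y = λ·(12 - 37) - 10 ≡ 25. → (37, 25)
2H = (37, 25).
Finally 3G + 2H:
(21, 34) + (37, 25). λ = (25 - 34)/(37 - 21) ≡ 32/16 mod 41. 16⁻¹ ≡ 18 (mod 41) since 16·18 = 288 ≡ 1, so λ ≡ 2.
  x = λ² - 21 - 37 = 4 - 58 ≡ 28; y = λ·(21 - 28) - 34 ≡ 34. → (28, 34)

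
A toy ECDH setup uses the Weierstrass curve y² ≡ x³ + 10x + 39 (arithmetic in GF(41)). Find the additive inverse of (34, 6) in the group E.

(34, 35)

-(34, 6) = (34, -6 mod 41) = (34, 35).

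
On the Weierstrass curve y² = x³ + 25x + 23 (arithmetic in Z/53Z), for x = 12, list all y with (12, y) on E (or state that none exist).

14, 39

x³ + 25x + 23 = 2051 ≡ 37 (mod 53).
Square roots of 37 mod 53: 14 and 39 (since 14² = 196 ≡ 37).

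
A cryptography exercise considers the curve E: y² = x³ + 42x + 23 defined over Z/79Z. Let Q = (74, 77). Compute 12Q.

Repeated addition: build up to 12Q.
2Q: tangent at (74, 77): λ = (3·74² + 42)/(2·77) ≡ 38/75. 75⁻¹ ≡ 59 (mod 79), so λ ≡ 38·59 ≡ 30.
  x = λ² - 74 - 74 = 900 - 148 ≡ 41; y = λ·(74 - 41) - 77 ≡ 44. → (41, 44)
3Q: (41, 44) + (74, 77). λ = (77 - 44)/(74 - 41) ≡ 33/33 mod 79. 33⁻¹ ≡ 12 (mod 79) since 33·12 = 396 ≡ 1, so λ ≡ 1.
  x = λ² - 41 - 74 = 1 - 115 ≡ 44; y = λ·(41 - 44) - 44 ≡ 32. → (44, 32)
4Q: (44, 32) + (74, 77). λ = (77 - 32)/(74 - 44) ≡ 45/30 mod 79. 30⁻¹ ≡ 29 (mod 79), so λ ≡ 41.
  x = λ² - 44 - 74 = 1681 - 118 ≡ 62; y = λ·(44 - 62) - 32 ≡ 20. → (62, 20)
5Q: (62, 20) + (74, 77). λ = (77 - 20)/(74 - 62) ≡ 57/12 mod 79. 12⁻¹ ≡ 33 (mod 79) since 12·33 = 396 ≡ 1, so λ ≡ 64.
  x = λ² - 62 - 74 = 4096 - 136 ≡ 10; y = λ·(62 - 10) - 20 ≡ 69. → (10, 69)
6Q: (10, 69) + (74, 77). λ = (77 - 69)/(74 - 10) ≡ 8/64 mod 79. 64⁻¹ ≡ 21 (mod 79) since 64·21 = 1344 ≡ 1, so λ ≡ 10.
  x = λ² - 10 - 74 = 100 - 84 ≡ 16; y = λ·(10 - 16) - 69 ≡ 29. → (16, 29)
7Q: (16, 29) + (74, 77). λ = (77 - 29)/(74 - 16) ≡ 48/58 mod 79. 58⁻¹ ≡ 15 (mod 79), so λ ≡ 9.
  x = λ² - 16 - 74 = 81 - 90 ≡ 70; y = λ·(16 - 70) - 29 ≡ 38. → (70, 38)
8Q: (70, 38) + (74, 77). λ = (77 - 38)/(74 - 70) ≡ 39/4 mod 79. 4⁻¹ ≡ 20 (mod 79), so λ ≡ 69.
  x = λ² - 70 - 74 = 4761 - 144 ≡ 35; y = λ·(70 - 35) - 38 ≡ 7. → (35, 7)
9Q: (35, 7) + (74, 77). λ = (77 - 7)/(74 - 35) ≡ 70/39 mod 79. 39⁻¹ ≡ 77 (mod 79) since 39·77 = 3003 ≡ 1, so λ ≡ 18.
  x = λ² - 35 - 74 = 324 - 109 ≡ 57; y = λ·(35 - 57) - 7 ≡ 71. → (57, 71)
10Q: (57, 71) + (74, 77). λ = (77 - 71)/(74 - 57) ≡ 6/17 mod 79. 17⁻¹ ≡ 14 (mod 79), so λ ≡ 5.
  x = λ² - 57 - 74 = 25 - 131 ≡ 52; y = λ·(57 - 52) - 71 ≡ 33. → (52, 33)
11Q: (52, 33) + (74, 77). λ = (77 - 33)/(74 - 52) ≡ 44/22 mod 79. 22⁻¹ ≡ 18 (mod 79), so λ ≡ 2.
  x = λ² - 52 - 74 = 4 - 126 ≡ 36; y = λ·(52 - 36) - 33 ≡ 78. → (36, 78)
12Q: (36, 78) + (74, 77). λ = (77 - 78)/(74 - 36) ≡ 78/38 mod 79. 38⁻¹ ≡ 52 (mod 79), so λ ≡ 27.
  x = λ² - 36 - 74 = 729 - 110 ≡ 66; y = λ·(36 - 66) - 78 ≡ 60. → (66, 60)

(66, 60)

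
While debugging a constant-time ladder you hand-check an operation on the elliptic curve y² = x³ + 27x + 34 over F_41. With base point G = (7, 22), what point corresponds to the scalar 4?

(4, 40)

Repeated addition: build up to 4G.
2G: tangent at (7, 22): λ = (3·7² + 27)/(2·22) ≡ 10/3. 3⁻¹ ≡ 14 (mod 41), so λ ≡ 10·14 ≡ 17.
  x = λ² - 7 - 7 = 289 - 14 ≡ 29; y = λ·(7 - 29) - 22 ≡ 14. → (29, 14)
3G: (29, 14) + (7, 22). λ = (22 - 14)/(7 - 29) ≡ 8/19 mod 41. 19⁻¹ ≡ 13 (mod 41) since 19·13 = 247 ≡ 1, so λ ≡ 22.
  x = λ² - 29 - 7 = 484 - 36 ≡ 38; y = λ·(29 - 38) - 14 ≡ 34. → (38, 34)
4G: (38, 34) + (7, 22). λ = (22 - 34)/(7 - 38) ≡ 29/10 mod 41. 10⁻¹ ≡ 37 (mod 41), so λ ≡ 7.
  x = λ² - 38 - 7 = 49 - 45 ≡ 4; y = λ·(38 - 4) - 34 ≡ 40. → (4, 40)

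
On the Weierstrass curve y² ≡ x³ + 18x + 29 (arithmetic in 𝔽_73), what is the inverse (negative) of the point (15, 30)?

(15, 43)

-(15, 30) = (15, -30 mod 73) = (15, 43).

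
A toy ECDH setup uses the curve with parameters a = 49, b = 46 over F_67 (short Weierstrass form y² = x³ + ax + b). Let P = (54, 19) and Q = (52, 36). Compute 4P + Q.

(28, 56)

First 4P:
Double-and-add on 4 = (100)₂. Start with P = (54, 19) for the leading 1-bit.
double: tangent at (54, 19): λ = (3·54² + 49)/(2·19) ≡ 20/38. 38⁻¹ ≡ 30 (mod 67) since 38·30 = 1140 ≡ 1, so λ ≡ 20·30 ≡ 64.
  x = λ² - 54 - 54 = 4096 - 108 ≡ 35; y = λ·(54 - 35) - 19 ≡ 58. → (35, 58)
double: tangent at (35, 58): λ = (3·35² + 49)/(2·58) ≡ 39/49. 49⁻¹ ≡ 26 (mod 67), so λ ≡ 39·26 ≡ 9.
  x = λ² - 35 - 35 = 81 - 70 ≡ 11; y = λ·(35 - 11) - 58 ≡ 24. → (11, 24)
4P = (11, 24).
Finally 4P + Q:
(11, 24) + (52, 36). λ = (36 - 24)/(52 - 11) ≡ 12/41 mod 67. 41⁻¹ ≡ 18 (mod 67) since 41·18 = 738 ≡ 1, so λ ≡ 15.
  x = λ² - 11 - 52 = 225 - 63 ≡ 28; y = λ·(11 - 28) - 24 ≡ 56. → (28, 56)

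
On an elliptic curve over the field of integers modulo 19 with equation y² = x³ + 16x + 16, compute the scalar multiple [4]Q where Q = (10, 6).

Repeated addition: build up to 4Q.
2Q: tangent at (10, 6): λ = (3·10² + 16)/(2·6) ≡ 12/12. 12⁻¹ ≡ 8 (mod 19), so λ ≡ 12·8 ≡ 1.
  x = λ² - 10 - 10 = 1 - 20 ≡ 0; y = λ·(10 - 0) - 6 ≡ 4. → (0, 4)
3Q: (0, 4) + (10, 6). λ = (6 - 4)/(10 - 0) ≡ 2/10 mod 19. 10⁻¹ ≡ 2 (mod 19) since 10·2 = 20 ≡ 1, so λ ≡ 4.
  x = λ² - 0 - 10 = 16 - 10 ≡ 6; y = λ·(0 - 6) - 4 ≡ 10. → (6, 10)
4Q: (6, 10) + (10, 6). λ = (6 - 10)/(10 - 6) ≡ 15/4 mod 19. 4⁻¹ ≡ 5 (mod 19), so λ ≡ 18.
  x = λ² - 6 - 10 = 324 - 16 ≡ 4; y = λ·(6 - 4) - 10 ≡ 7. → (4, 7)

(4, 7)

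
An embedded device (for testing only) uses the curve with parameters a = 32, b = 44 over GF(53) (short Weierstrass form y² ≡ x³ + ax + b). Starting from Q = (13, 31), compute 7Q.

Double-and-add on 7 = (111)₂. Start with Q = (13, 31) for the leading 1-bit.
double: tangent at (13, 31): λ = (3·13² + 32)/(2·31) ≡ 9/9. 9⁻¹ ≡ 6 (mod 53), so λ ≡ 9·6 ≡ 1.
  x = λ² - 13 - 13 = 1 - 26 ≡ 28; y = λ·(13 - 28) - 31 ≡ 7. → (28, 7)
add Q: (28, 7) + (13, 31). λ = (31 - 7)/(13 - 28) ≡ 24/38 mod 53. 38⁻¹ ≡ 7 (mod 53), so λ ≡ 9.
  x = λ² - 28 - 13 = 81 - 41 ≡ 40; y = λ·(28 - 40) - 7 ≡ 44. → (40, 44)
double: tangent at (40, 44): λ = (3·40² + 32)/(2·44) ≡ 9/35. 35⁻¹ ≡ 50 (mod 53) since 35·50 = 1750 ≡ 1, so λ ≡ 9·50 ≡ 26.
  x = λ² - 40 - 40 = 676 - 80 ≡ 13; y = λ·(40 - 13) - 44 ≡ 22. → (13, 22)
add Q: (13, 22) + (13, 31): same x and y₁ ≡ -y₂, so the sum is 𝒪.

O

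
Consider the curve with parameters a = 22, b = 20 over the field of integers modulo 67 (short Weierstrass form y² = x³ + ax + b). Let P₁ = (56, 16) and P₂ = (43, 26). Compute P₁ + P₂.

(56, 16) + (43, 26). λ = (26 - 16)/(43 - 56) ≡ 10/54 mod 67. 54⁻¹ ≡ 36 (mod 67) since 54·36 = 1944 ≡ 1, so λ ≡ 25.
  x = λ² - 56 - 43 = 625 - 99 ≡ 57; y = λ·(56 - 57) - 16 ≡ 26. → (57, 26)

(57, 26)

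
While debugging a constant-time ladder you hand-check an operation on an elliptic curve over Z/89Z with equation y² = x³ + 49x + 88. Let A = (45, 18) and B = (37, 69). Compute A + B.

(24, 15)

(45, 18) + (37, 69). λ = (69 - 18)/(37 - 45) ≡ 51/81 mod 89. 81⁻¹ ≡ 11 (mod 89), so λ ≡ 27.
  x = λ² - 45 - 37 = 729 - 82 ≡ 24; y = λ·(45 - 24) - 18 ≡ 15. → (24, 15)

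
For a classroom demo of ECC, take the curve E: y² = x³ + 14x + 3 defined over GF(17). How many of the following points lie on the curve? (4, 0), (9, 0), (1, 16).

1

(4, 0): 0² ≡ 0, rhs ≡ 4 → off.
(9, 0): 0² ≡ 0, rhs ≡ 8 → off.
(1, 16): 16² ≡ 1, rhs ≡ 1 → on.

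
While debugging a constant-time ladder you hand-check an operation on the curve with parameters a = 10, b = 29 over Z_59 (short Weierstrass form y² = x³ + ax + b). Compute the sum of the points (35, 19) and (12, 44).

(24, 46)

(35, 19) + (12, 44). λ = (44 - 19)/(12 - 35) ≡ 25/36 mod 59. 36⁻¹ ≡ 41 (mod 59) since 36·41 = 1476 ≡ 1, so λ ≡ 22.
  x = λ² - 35 - 12 = 484 - 47 ≡ 24; y = λ·(35 - 24) - 19 ≡ 46. → (24, 46)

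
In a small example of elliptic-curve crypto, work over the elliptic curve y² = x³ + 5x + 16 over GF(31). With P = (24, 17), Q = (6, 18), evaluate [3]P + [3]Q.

(27, 5)

First 3P:
Repeated addition: build up to 3P.
2P: tangent at (24, 17): λ = (3·24² + 5)/(2·17) ≡ 28/3. 3⁻¹ ≡ 21 (mod 31), so λ ≡ 28·21 ≡ 30.
  x = λ² - 24 - 24 = 900 - 48 ≡ 15; y = λ·(24 - 15) - 17 ≡ 5. → (15, 5)
3P: (15, 5) + (24, 17). λ = (17 - 5)/(24 - 15) ≡ 12/9 mod 31. 9⁻¹ ≡ 7 (mod 31), so λ ≡ 22.
  x = λ² - 15 - 24 = 484 - 39 ≡ 11; y = λ·(15 - 11) - 5 ≡ 21. → (11, 21)
3P = (11, 21).
Next 3Q:
Repeated addition: build up to 3Q.
2Q: tangent at (6, 18): λ = (3·6² + 5)/(2·18) ≡ 20/5. 5⁻¹ ≡ 25 (mod 31), so λ ≡ 20·25 ≡ 4.
  x = λ² - 6 - 6 = 16 - 12 ≡ 4; y = λ·(6 - 4) - 18 ≡ 21. → (4, 21)
3Q: (4, 21) + (6, 18). λ = (18 - 21)/(6 - 4) ≡ 28/2 mod 31. 2⁻¹ ≡ 16 (mod 31), so λ ≡ 14.
  x = λ² - 4 - 6 = 196 - 10 ≡ 0; y = λ·(4 - 0) - 21 ≡ 4. → (0, 4)
3Q = (0, 4).
Finally 3P + 3Q:
(11, 21) + (0, 4). λ = (4 - 21)/(0 - 11) ≡ 14/20 mod 31. 20⁻¹ ≡ 14 (mod 31), so λ ≡ 10.
  x = λ² - 11 - 0 = 100 - 11 ≡ 27; y = λ·(11 - 27) - 21 ≡ 5. → (27, 5)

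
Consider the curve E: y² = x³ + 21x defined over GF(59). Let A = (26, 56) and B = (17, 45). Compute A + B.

(26, 56) + (17, 45). λ = (45 - 56)/(17 - 26) ≡ 48/50 mod 59. 50⁻¹ ≡ 13 (mod 59) since 50·13 = 650 ≡ 1, so λ ≡ 34.
  x = λ² - 26 - 17 = 1156 - 43 ≡ 51; y = λ·(26 - 51) - 56 ≡ 38. → (51, 38)

(51, 38)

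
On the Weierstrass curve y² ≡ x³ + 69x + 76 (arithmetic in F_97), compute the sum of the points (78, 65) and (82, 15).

(69, 65)

(78, 65) + (82, 15). λ = (15 - 65)/(82 - 78) ≡ 47/4 mod 97. 4⁻¹ ≡ 73 (mod 97), so λ ≡ 36.
  x = λ² - 78 - 82 = 1296 - 160 ≡ 69; y = λ·(78 - 69) - 65 ≡ 65. → (69, 65)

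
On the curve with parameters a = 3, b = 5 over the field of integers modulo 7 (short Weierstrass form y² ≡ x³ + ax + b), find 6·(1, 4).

(1, 3)

Write Q = (1, 4).
Double-and-add on 6 = (110)₂. Start with Q = (1, 4) for the leading 1-bit.
double: tangent at (1, 4): λ = (3·1² + 3)/(2·4) ≡ 6/1. 1⁻¹ ≡ 1 (mod 7), so λ ≡ 6·1 ≡ 6.
  x = λ² - 1 - 1 = 36 - 2 ≡ 6; y = λ·(1 - 6) - 4 ≡ 1. → (6, 1)
add Q: (6, 1) + (1, 4). λ = (4 - 1)/(1 - 6) ≡ 3/2 mod 7. 2⁻¹ ≡ 4 (mod 7), so λ ≡ 5.
  x = λ² - 6 - 1 = 25 - 7 ≡ 4; y = λ·(6 - 4) - 1 ≡ 2. → (4, 2)
double: tangent at (4, 2): λ = (3·4² + 3)/(2·2) ≡ 2/4. 4⁻¹ ≡ 2 (mod 7), so λ ≡ 2·2 ≡ 4.
  x = λ² - 4 - 4 = 16 - 8 ≡ 1; y = λ·(4 - 1) - 2 ≡ 3. → (1, 3)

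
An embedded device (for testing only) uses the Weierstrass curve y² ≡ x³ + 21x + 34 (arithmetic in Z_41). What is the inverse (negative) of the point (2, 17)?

(2, 24)

-(2, 17) = (2, -17 mod 41) = (2, 24).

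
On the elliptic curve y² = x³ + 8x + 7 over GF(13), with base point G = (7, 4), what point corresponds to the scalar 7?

Repeated addition: build up to 7G.
2G: tangent at (7, 4): λ = (3·7² + 8)/(2·4) ≡ 12/8. 8⁻¹ ≡ 5 (mod 13) since 8·5 = 40 ≡ 1, so λ ≡ 12·5 ≡ 8.
  x = λ² - 7 - 7 = 64 - 14 ≡ 11; y = λ·(7 - 11) - 4 ≡ 3. → (11, 3)
3G: (11, 3) + (7, 4). λ = (4 - 3)/(7 - 11) ≡ 1/9 mod 13. 9⁻¹ ≡ 3 (mod 13), so λ ≡ 3.
  x = λ² - 11 - 7 = 9 - 18 ≡ 4; y = λ·(11 - 4) - 3 ≡ 5. → (4, 5)
4G: (4, 5) + (7, 4). λ = (4 - 5)/(7 - 4) ≡ 12/3 mod 13. 3⁻¹ ≡ 9 (mod 13) since 3·9 = 27 ≡ 1, so λ ≡ 4.
  x = λ² - 4 - 7 = 16 - 11 ≡ 5; y = λ·(4 - 5) - 5 ≡ 4. → (5, 4)
5G: (5, 4) + (7, 4). λ = (4 - 4)/(7 - 5) ≡ 0/2 mod 13. 2⁻¹ ≡ 7 (mod 13), so λ ≡ 0.
  x = λ² - 5 - 7 = 0 - 12 ≡ 1; y = λ·(5 - 1) - 4 ≡ 9. → (1, 9)
6G: (1, 9) + (7, 4). λ = (4 - 9)/(7 - 1) ≡ 8/6 mod 13. 6⁻¹ ≡ 11 (mod 13), so λ ≡ 10.
  x = λ² - 1 - 7 = 100 - 8 ≡ 1; y = λ·(1 - 1) - 9 ≡ 4. → (1, 4)
7G: (1, 4) + (7, 4). λ = (4 - 4)/(7 - 1) ≡ 0/6 mod 13. 6⁻¹ ≡ 11 (mod 13), so λ ≡ 0.
  x = λ² - 1 - 7 = 0 - 8 ≡ 5; y = λ·(1 - 5) - 4 ≡ 9. → (5, 9)

(5, 9)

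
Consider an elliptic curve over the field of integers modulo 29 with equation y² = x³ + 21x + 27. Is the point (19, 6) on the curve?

no

y² = 6² ≡ 7; x³ + 21x + 27 = 7285 ≡ 6 (mod 29). 7 ≠ 6.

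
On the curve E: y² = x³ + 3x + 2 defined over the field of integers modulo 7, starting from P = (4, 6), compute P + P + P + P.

(2, 4)

Double-and-add on 4 = (100)₂. Start with P = (4, 6) for the leading 1-bit.
double: tangent at (4, 6): λ = (3·4² + 3)/(2·6) ≡ 2/5. 5⁻¹ ≡ 3 (mod 7), so λ ≡ 2·3 ≡ 6.
  x = λ² - 4 - 4 = 36 - 8 ≡ 0; y = λ·(4 - 0) - 6 ≡ 4. → (0, 4)
double: tangent at (0, 4): λ = (3·0² + 3)/(2·4) ≡ 3/1. 1⁻¹ ≡ 1 (mod 7) since 1·1 = 1 ≡ 1, so λ ≡ 3·1 ≡ 3.
  x = λ² - 0 - 0 = 9 - 0 ≡ 2; y = λ·(0 - 2) - 4 ≡ 4. → (2, 4)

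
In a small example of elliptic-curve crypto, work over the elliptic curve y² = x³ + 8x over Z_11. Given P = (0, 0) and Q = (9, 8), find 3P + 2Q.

(7, 5)

First 3P:
Repeated addition: build up to 3P.
2P: (0, 0) + (0, 0): same x and y₁ ≡ -y₂, so the sum is ∞.
3P: ∞ + (0, 0) = (0, 0) (identity).
3P = (0, 0).
Next 2Q:
Repeated addition: build up to 2Q.
2Q: tangent at (9, 8): λ = (3·9² + 8)/(2·8) ≡ 9/5. 5⁻¹ ≡ 9 (mod 11) since 5·9 = 45 ≡ 1, so λ ≡ 9·9 ≡ 4.
  x = λ² - 9 - 9 = 16 - 18 ≡ 9; y = λ·(9 - 9) - 8 ≡ 3. → (9, 3)
2Q = (9, 3).
Finally 3P + 2Q:
(0, 0) + (9, 3). λ = (3 - 0)/(9 - 0) ≡ 3/9 mod 11. 9⁻¹ ≡ 5 (mod 11), so λ ≡ 4.
  x = λ² - 0 - 9 = 16 - 9 ≡ 7; y = λ·(0 - 7) - 0 ≡ 5. → (7, 5)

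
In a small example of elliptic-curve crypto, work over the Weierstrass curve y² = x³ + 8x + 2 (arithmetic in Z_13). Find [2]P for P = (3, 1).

tangent at (3, 1): λ = (3·3² + 8)/(2·1) ≡ 9/2. 2⁻¹ ≡ 7 (mod 13) since 2·7 = 14 ≡ 1, so λ ≡ 9·7 ≡ 11.
  x = λ² - 3 - 3 = 121 - 6 ≡ 11; y = λ·(3 - 11) - 1 ≡ 2. → (11, 2)

(11, 2)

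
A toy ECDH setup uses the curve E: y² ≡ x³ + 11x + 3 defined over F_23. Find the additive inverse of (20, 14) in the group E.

-(20, 14) = (20, -14 mod 23) = (20, 9).

(20, 9)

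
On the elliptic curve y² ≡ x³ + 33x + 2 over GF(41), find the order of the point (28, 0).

2

2P: (28, 0) + (28, 0): same x and y₁ ≡ -y₂, so the sum is ∞.
2P = ∞, so the order is 2.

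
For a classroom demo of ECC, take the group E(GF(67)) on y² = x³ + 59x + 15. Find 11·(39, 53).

Write G = (39, 53).
Double-and-add on 11 = (1011)₂. Start with G = (39, 53) for the leading 1-bit.
double: tangent at (39, 53): λ = (3·39² + 59)/(2·53) ≡ 66/39. 39⁻¹ ≡ 55 (mod 67), so λ ≡ 66·55 ≡ 12.
  x = λ² - 39 - 39 = 144 - 78 ≡ 66; y = λ·(39 - 66) - 53 ≡ 25. → (66, 25)
double: tangent at (66, 25): λ = (3·66² + 59)/(2·25) ≡ 62/50. 50⁻¹ ≡ 63 (mod 67) since 50·63 = 3150 ≡ 1, so λ ≡ 62·63 ≡ 20.
  x = λ² - 66 - 66 = 400 - 132 ≡ 0; y = λ·(66 - 0) - 25 ≡ 22. → (0, 22)
add G: (0, 22) + (39, 53). λ = (53 - 22)/(39 - 0) ≡ 31/39 mod 67. 39⁻¹ ≡ 55 (mod 67) since 39·55 = 2145 ≡ 1, so λ ≡ 30.
  x = λ² - 0 - 39 = 900 - 39 ≡ 57; y = λ·(0 - 57) - 22 ≡ 10. → (57, 10)
double: tangent at (57, 10): λ = (3·57² + 59)/(2·10) ≡ 24/20. 20⁻¹ ≡ 57 (mod 67) since 20·57 = 1140 ≡ 1, so λ ≡ 24·57 ≡ 28.
  x = λ² - 57 - 57 = 784 - 114 ≡ 0; y = λ·(57 - 0) - 10 ≡ 45. → (0, 45)
add G: (0, 45) + (39, 53). λ = (53 - 45)/(39 - 0) ≡ 8/39 mod 67. 39⁻¹ ≡ 55 (mod 67), so λ ≡ 38.
  x = λ² - 0 - 39 = 1444 - 39 ≡ 65; y = λ·(0 - 65) - 45 ≡ 31. → (65, 31)

(65, 31)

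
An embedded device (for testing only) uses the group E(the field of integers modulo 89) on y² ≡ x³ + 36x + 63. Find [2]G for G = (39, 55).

tangent at (39, 55): λ = (3·39² + 36)/(2·55) ≡ 60/21. 21⁻¹ ≡ 17 (mod 89) since 21·17 = 357 ≡ 1, so λ ≡ 60·17 ≡ 41.
  x = λ² - 39 - 39 = 1681 - 78 ≡ 1; y = λ·(39 - 1) - 55 ≡ 79. → (1, 79)

(1, 79)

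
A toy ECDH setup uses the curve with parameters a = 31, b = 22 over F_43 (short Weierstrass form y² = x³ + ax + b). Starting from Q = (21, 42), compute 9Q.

Double-and-add on 9 = (1001)₂. Start with Q = (21, 42) for the leading 1-bit.
double: tangent at (21, 42): λ = (3·21² + 31)/(2·42) ≡ 21/41. 41⁻¹ ≡ 21 (mod 43), so λ ≡ 21·21 ≡ 11.
  x = λ² - 21 - 21 = 121 - 42 ≡ 36; y = λ·(21 - 36) - 42 ≡ 8. → (36, 8)
double: tangent at (36, 8): λ = (3·36² + 31)/(2·8) ≡ 6/16. 16⁻¹ ≡ 35 (mod 43) since 16·35 = 560 ≡ 1, so λ ≡ 6·35 ≡ 38.
  x = λ² - 36 - 36 = 1444 - 72 ≡ 39; y = λ·(36 - 39) - 8 ≡ 7. → (39, 7)
double: tangent at (39, 7): λ = (3·39² + 31)/(2·7) ≡ 36/14. 14⁻¹ ≡ 40 (mod 43), so λ ≡ 36·40 ≡ 21.
  x = λ² - 39 - 39 = 441 - 78 ≡ 19; y = λ·(39 - 19) - 7 ≡ 26. → (19, 26)
add Q: (19, 26) + (21, 42). λ = (42 - 26)/(21 - 19) ≡ 16/2 mod 43. 2⁻¹ ≡ 22 (mod 43), so λ ≡ 8.
  x = λ² - 19 - 21 = 64 - 40 ≡ 24; y = λ·(19 - 24) - 26 ≡ 20. → (24, 20)

(24, 20)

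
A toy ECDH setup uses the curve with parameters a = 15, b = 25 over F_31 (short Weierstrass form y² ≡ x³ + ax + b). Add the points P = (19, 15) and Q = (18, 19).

(19, 15) + (18, 19). λ = (19 - 15)/(18 - 19) ≡ 4/30 mod 31. 30⁻¹ ≡ 30 (mod 31), so λ ≡ 27.
  x = λ² - 19 - 18 = 729 - 37 ≡ 10; y = λ·(19 - 10) - 15 ≡ 11. → (10, 11)

(10, 11)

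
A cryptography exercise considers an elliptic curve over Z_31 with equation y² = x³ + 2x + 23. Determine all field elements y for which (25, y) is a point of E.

x³ + 2x + 23 = 15698 ≡ 12 (mod 31).
12 is a non-residue mod 31; no y exists.

none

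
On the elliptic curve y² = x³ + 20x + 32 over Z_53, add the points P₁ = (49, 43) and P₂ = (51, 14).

(44, 17)

(49, 43) + (51, 14). λ = (14 - 43)/(51 - 49) ≡ 24/2 mod 53. 2⁻¹ ≡ 27 (mod 53), so λ ≡ 12.
  x = λ² - 49 - 51 = 144 - 100 ≡ 44; y = λ·(49 - 44) - 43 ≡ 17. → (44, 17)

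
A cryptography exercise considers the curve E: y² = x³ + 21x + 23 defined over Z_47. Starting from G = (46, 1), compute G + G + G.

Repeated addition: build up to 3G.
2G: tangent at (46, 1): λ = (3·46² + 21)/(2·1) ≡ 24/2. 2⁻¹ ≡ 24 (mod 47), so λ ≡ 24·24 ≡ 12.
  x = λ² - 46 - 46 = 144 - 92 ≡ 5; y = λ·(46 - 5) - 1 ≡ 21. → (5, 21)
3G: (5, 21) + (46, 1). λ = (1 - 21)/(46 - 5) ≡ 27/41 mod 47. 41⁻¹ ≡ 39 (mod 47) since 41·39 = 1599 ≡ 1, so λ ≡ 19.
  x = λ² - 5 - 46 = 361 - 51 ≡ 28; y = λ·(5 - 28) - 21 ≡ 12. → (28, 12)

(28, 12)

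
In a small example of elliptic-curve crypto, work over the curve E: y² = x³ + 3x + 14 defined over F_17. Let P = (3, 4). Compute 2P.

tangent at (3, 4): λ = (3·3² + 3)/(2·4) ≡ 13/8. 8⁻¹ ≡ 15 (mod 17) since 8·15 = 120 ≡ 1, so λ ≡ 13·15 ≡ 8.
  x = λ² - 3 - 3 = 64 - 6 ≡ 7; y = λ·(3 - 7) - 4 ≡ 15. → (7, 15)

(7, 15)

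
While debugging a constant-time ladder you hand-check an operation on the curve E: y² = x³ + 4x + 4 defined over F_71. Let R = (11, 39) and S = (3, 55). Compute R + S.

(11, 39) + (3, 55). λ = (55 - 39)/(3 - 11) ≡ 16/63 mod 71. 63⁻¹ ≡ 62 (mod 71), so λ ≡ 69.
  x = λ² - 11 - 3 = 4761 - 14 ≡ 61; y = λ·(11 - 61) - 39 ≡ 61. → (61, 61)

(61, 61)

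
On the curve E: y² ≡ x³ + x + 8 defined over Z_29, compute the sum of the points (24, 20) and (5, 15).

(24, 20) + (5, 15). λ = (15 - 20)/(5 - 24) ≡ 24/10 mod 29. 10⁻¹ ≡ 3 (mod 29) since 10·3 = 30 ≡ 1, so λ ≡ 14.
  x = λ² - 24 - 5 = 196 - 29 ≡ 22; y = λ·(24 - 22) - 20 ≡ 8. → (22, 8)

(22, 8)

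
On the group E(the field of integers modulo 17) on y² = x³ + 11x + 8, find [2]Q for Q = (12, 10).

tangent at (12, 10): λ = (3·12² + 11)/(2·10) ≡ 1/3. 3⁻¹ ≡ 6 (mod 17), so λ ≡ 1·6 ≡ 6.
  x = λ² - 12 - 12 = 36 - 24 ≡ 12; y = λ·(12 - 12) - 10 ≡ 7. → (12, 7)

(12, 7)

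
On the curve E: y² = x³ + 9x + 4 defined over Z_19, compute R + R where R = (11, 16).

tangent at (11, 16): λ = (3·11² + 9)/(2·16) ≡ 11/13. 13⁻¹ ≡ 3 (mod 19), so λ ≡ 11·3 ≡ 14.
  x = λ² - 11 - 11 = 196 - 22 ≡ 3; y = λ·(11 - 3) - 16 ≡ 1. → (3, 1)

(3, 1)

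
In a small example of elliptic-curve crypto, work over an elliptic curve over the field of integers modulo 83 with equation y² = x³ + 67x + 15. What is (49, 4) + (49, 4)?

(29, 77)

tangent at (49, 4): λ = (3·49² + 67)/(2·4) ≡ 49/8. 8⁻¹ ≡ 52 (mod 83) since 8·52 = 416 ≡ 1, so λ ≡ 49·52 ≡ 58.
  x = λ² - 49 - 49 = 3364 - 98 ≡ 29; y = λ·(49 - 29) - 4 ≡ 77. → (29, 77)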